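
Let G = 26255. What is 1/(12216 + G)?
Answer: 1/38471 ≈ 2.5994e-5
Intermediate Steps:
1/(12216 + G) = 1/(12216 + 26255) = 1/38471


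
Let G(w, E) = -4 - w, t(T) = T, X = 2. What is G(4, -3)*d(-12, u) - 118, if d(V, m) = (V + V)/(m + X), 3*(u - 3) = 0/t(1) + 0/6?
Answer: -398/5 ≈ -79.600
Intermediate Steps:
u = 3 (u = 3 + (0/1 + 0/6)/3 = 3 + (0*1 + 0*(⅙))/3 = 3 + (0 + 0)/3 = 3 + (⅓)*0 = 3 + 0 = 3)
d(V, m) = 2*V/(2 + m) (d(V, m) = (V + V)/(m + 2) = (2*V)/(2 + m) = 2*V/(2 + m))
G(4, -3)*d(-12, u) - 118 = (-4 - 1*4)*(2*(-12)/(2 + 3)) - 118 = (-4 - 4)*(2*(-12)/5) - 118 = -16*(-12)/5 - 118 = -8*(-24/5) - 118 = 192/5 - 118 = -398/5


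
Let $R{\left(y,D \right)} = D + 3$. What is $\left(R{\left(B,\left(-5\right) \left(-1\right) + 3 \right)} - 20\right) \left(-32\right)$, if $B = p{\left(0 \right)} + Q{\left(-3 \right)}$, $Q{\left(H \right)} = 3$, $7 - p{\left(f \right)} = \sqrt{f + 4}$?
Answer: $288$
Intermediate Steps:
$p{\left(f \right)} = 7 - \sqrt{4 + f}$ ($p{\left(f \right)} = 7 - \sqrt{f + 4} = 7 - \sqrt{4 + f}$)
$B = 8$ ($B = \left(7 - \sqrt{4 + 0}\right) + 3 = \left(7 - \sqrt{4}\right) + 3 = \left(7 - 2\right) + 3 = 5 + 3 = 8$)
$R{\left(y,D \right)} = 3 + D$
$\left(R{\left(B,\left(-5\right) \left(-1\right) + 3 \right)} - 20\right) \left(-32\right) = \left(\left(3 + \left(\left(-5\right) \left(-1\right) + 3\right)\right) - 20\right) \left(-32\right) = \left(\left(3 + \left(5 + 3\right)\right) - 20\right) \left(-32\right) = \left(\left(3 + 8\right) - 20\right) \left(-32\right) = \left(11 - 20\right) \left(-32\right) = \left(-9\right) \left(-32\right) = 288$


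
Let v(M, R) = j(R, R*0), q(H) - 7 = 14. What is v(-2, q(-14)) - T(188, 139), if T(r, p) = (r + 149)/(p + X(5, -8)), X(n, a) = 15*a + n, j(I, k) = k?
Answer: -337/24 ≈ -14.042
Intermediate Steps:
q(H) = 21 (q(H) = 7 + 14 = 21)
v(M, R) = 0 (v(M, R) = R*0 = 0)
X(n, a) = n + 15*a
T(r, p) = (149 + r)/(-115 + p) (T(r, p) = (r + 149)/(p + (5 + 15*(-8))) = (149 + r)/(p + (5 - 120)) = (149 + r)/(p - 115) = (149 + r)/(-115 + p))
v(-2, q(-14)) - T(188, 139) = 0 - (149 + 188)/(-115 + 139) = 0 - 337/24 = -337/24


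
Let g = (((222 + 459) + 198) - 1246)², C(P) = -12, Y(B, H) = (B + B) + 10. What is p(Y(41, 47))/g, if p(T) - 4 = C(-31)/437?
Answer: 1736/58859093 ≈ 2.9494e-5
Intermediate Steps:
Y(B, H) = 10 + 2*B (Y(B, H) = 2*B + 10 = 10 + 2*B)
p(T) = 1736/437 (p(T) = 4 - 12/437 = 1736/437)
g = 134689 (g = ((681 + 198) - 1246)² = (879 - 1246)² = (-367)² = 134689)
p(Y(41, 47))/g = (1736/437)/134689 = (1736/437)*(1/134689) = 1736/58859093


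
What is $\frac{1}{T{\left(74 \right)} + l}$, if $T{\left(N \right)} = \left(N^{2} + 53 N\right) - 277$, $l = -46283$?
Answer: $- \frac{1}{37162} \approx -2.6909 \cdot 10^{-5}$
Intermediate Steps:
$T{\left(N \right)} = -277 + N^{2} + 53 N$
$\frac{1}{T{\left(74 \right)} + l} = \frac{1}{\left(-277 + 74^{2} + 53 \cdot 74\right) - 46283} = \frac{1}{\left(-277 + 5476 + 3922\right) - 46283} = \frac{1}{9121 - 46283} = \frac{1}{-37162} = - \frac{1}{37162}$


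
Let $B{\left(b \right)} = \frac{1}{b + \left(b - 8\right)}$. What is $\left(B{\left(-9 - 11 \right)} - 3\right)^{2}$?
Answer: $\frac{21025}{2304} \approx 9.1254$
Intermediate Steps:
$B{\left(b \right)} = \frac{1}{-8 + 2 b}$ ($B{\left(b \right)} = \frac{1}{b + \left(b - 8\right)} = \frac{1}{b + \left(-8 + b\right)} = \frac{1}{-8 + 2 b}$)
$\left(B{\left(-9 - 11 \right)} - 3\right)^{2} = \left(\frac{1}{2 \left(-4 - 20\right)} - 3\right)^{2} = \left(\frac{1}{2 \left(-24\right)} - 3\right)^{2} = \left(\frac{1}{2} \left(- \frac{1}{24}\right) - 3\right)^{2} = \left(- \frac{1}{48} - 3\right)^{2} = \left(- \frac{145}{48}\right)^{2} = \frac{21025}{2304}$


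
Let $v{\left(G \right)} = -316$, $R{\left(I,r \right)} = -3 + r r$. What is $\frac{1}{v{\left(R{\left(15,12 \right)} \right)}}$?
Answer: $- \frac{1}{316} \approx -0.0031646$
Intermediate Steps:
$R{\left(I,r \right)} = -3 + r^{2}$
$\frac{1}{v{\left(R{\left(15,12 \right)} \right)}} = \frac{1}{-316} = - \frac{1}{316}$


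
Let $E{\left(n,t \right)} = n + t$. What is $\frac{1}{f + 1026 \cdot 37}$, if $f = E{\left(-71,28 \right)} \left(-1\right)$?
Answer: $\frac{1}{38005} \approx 2.6312 \cdot 10^{-5}$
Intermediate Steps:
$f = 43$ ($f = \left(-71 + 28\right) \left(-1\right) = \left(-43\right) \left(-1\right) = 43$)
$\frac{1}{f + 1026 \cdot 37} = \frac{1}{43 + 1026 \cdot 37} = \frac{1}{43 + 37962} = \frac{1}{38005}$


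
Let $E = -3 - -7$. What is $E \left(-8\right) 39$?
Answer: $-1248$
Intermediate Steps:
$E = 4$ ($E = -3 + 7 = 4$)
$E \left(-8\right) 39 = 4 \left(-8\right) 39 = \left(-32\right) 39 = -1248$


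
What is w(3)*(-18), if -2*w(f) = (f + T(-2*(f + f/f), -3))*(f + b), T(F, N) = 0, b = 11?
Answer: 378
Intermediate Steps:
w(f) = -f*(11 + f)/2 (w(f) = -(f + 0)*(f + 11)/2 = -f*(11 + f)/2)
w(3)*(-18) = ((1/2)*3*(-11 - 1*3))*(-18) = ((1/2)*3*(-11 - 3))*(-18) = ((1/2)*3*(-14))*(-18) = -21*(-18) = 378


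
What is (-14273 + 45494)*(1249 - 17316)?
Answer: -501627807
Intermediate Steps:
(-14273 + 45494)*(1249 - 17316) = 31221*(-16067) = -501627807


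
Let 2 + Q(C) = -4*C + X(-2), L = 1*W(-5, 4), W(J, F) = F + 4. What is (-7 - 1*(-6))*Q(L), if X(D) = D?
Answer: 36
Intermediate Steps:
W(J, F) = 4 + F
L = 8 (L = 1*(4 + 4) = 1*8 = 8)
Q(C) = -4 - 4*C (Q(C) = -2 + (-4*C - 2) = -2 + (-2 - 4*C) = -4 - 4*C)
(-7 - 1*(-6))*Q(L) = (-7 - 1*(-6))*(-4 - 4*8) = (-7 + 6)*(-4 - 32) = -1*(-36) = 36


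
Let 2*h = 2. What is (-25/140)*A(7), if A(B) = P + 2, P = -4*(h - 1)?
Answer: -5/14 ≈ -0.35714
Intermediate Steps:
h = 1 (h = (1/2)*2 = 1)
P = 0 (P = -4*(1 - 1) = -4*0 = 0)
A(B) = 2 (A(B) = 0 + 2 = 2)
(-25/140)*A(7) = -25/140*2 = -25*1/140*2 = -5/28*2 = -5/14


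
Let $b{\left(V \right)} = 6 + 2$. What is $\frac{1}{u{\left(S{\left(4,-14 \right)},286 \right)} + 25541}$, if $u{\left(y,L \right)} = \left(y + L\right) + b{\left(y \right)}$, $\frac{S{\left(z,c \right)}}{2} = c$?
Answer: $\frac{1}{25807} \approx 3.8749 \cdot 10^{-5}$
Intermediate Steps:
$S{\left(z,c \right)} = 2 c$
$b{\left(V \right)} = 8$
$u{\left(y,L \right)} = 8 + L + y$ ($u{\left(y,L \right)} = \left(y + L\right) + 8 = \left(L + y\right) + 8 = 8 + L + y$)
$\frac{1}{u{\left(S{\left(4,-14 \right)},286 \right)} + 25541} = \frac{1}{\left(8 + 286 + 2 \left(-14\right)\right) + 25541} = \frac{1}{\left(8 + 286 - 28\right) + 25541} = \frac{1}{266 + 25541} = \frac{1}{25807}$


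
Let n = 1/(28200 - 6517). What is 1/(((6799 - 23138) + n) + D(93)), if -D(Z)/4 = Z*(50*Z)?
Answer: -21683/37861531936 ≈ -5.7269e-7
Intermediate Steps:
D(Z) = -200*Z² (D(Z) = -4*Z*50*Z = -200*Z²)
n = 1/21683 ≈ 4.6119e-5
1/(((6799 - 23138) + n) + D(93)) = 1/(((6799 - 23138) + 1/21683) - 200*93²) = 1/((-16339 + 1/21683) - 200*8649) = 1/(-354278536/21683 - 1729800) = 1/(-37861531936/21683) = -21683/37861531936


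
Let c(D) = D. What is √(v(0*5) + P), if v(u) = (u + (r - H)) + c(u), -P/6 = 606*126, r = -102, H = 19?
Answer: I*√458257 ≈ 676.95*I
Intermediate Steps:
P = -458136 (P = -3636*126 = -6*76356 = -458136)
v(u) = -121 + 2*u (v(u) = (u + (-102 - 1*19)) + u = (u + (-102 - 19)) + u = (u - 121) + u = (-121 + u) + u = -121 + 2*u)
√(v(0*5) + P) = √((-121 + 2*(0*5)) - 458136) = √((-121 + 2*0) - 458136) = √((-121 + 0) - 458136) = √(-121 - 458136) = √(-458257) = I*√458257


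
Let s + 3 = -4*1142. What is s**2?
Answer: 20894041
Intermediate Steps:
s = -4571 (s = -3 - 4*1142 = -3 - 4568 = -4571)
s**2 = (-4571)**2 = 20894041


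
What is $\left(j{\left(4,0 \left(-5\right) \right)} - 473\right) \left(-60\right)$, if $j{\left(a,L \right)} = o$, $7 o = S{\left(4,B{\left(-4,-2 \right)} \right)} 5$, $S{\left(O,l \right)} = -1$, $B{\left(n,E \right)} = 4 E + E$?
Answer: $\frac{198960}{7} \approx 28423.0$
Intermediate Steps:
$B{\left(n,E \right)} = 5 E$
$o = - \frac{5}{7}$ ($o = \frac{\left(-1\right) 5}{7} = \frac{1}{7} \left(-5\right) = - \frac{5}{7} \approx -0.71429$)
$j{\left(a,L \right)} = - \frac{5}{7}$
$\left(j{\left(4,0 \left(-5\right) \right)} - 473\right) \left(-60\right) = \left(- \frac{5}{7} - 473\right) \left(-60\right) = \left(- \frac{3316}{7}\right) \left(-60\right) = \frac{198960}{7}$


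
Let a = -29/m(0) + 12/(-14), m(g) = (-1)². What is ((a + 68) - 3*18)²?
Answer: 12321/49 ≈ 251.45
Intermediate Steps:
m(g) = 1
a = -209/7 (a = -29/1 + 12/(-14) = -29*1 + 12*(-1/14) = -29 - 6/7 = -209/7 ≈ -29.857)
((a + 68) - 3*18)² = ((-209/7 + 68) - 3*18)² = (267/7 - 54)² = (-111/7)² = 12321/49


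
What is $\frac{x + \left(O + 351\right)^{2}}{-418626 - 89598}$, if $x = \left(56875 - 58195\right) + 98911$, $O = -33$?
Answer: $- \frac{198715}{508224} \approx -0.391$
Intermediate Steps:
$x = 97591$ ($x = -1320 + 98911 = 97591$)
$\frac{x + \left(O + 351\right)^{2}}{-418626 - 89598} = \frac{97591 + \left(-33 + 351\right)^{2}}{-418626 - 89598} = \frac{97591 + 318^{2}}{-508224} = \left(97591 + 101124\right) \left(- \frac{1}{508224}\right) = 198715 \left(- \frac{1}{508224}\right) = - \frac{198715}{508224}$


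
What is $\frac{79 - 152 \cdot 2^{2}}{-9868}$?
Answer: $\frac{529}{9868} \approx 0.053608$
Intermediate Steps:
$\frac{79 - 152 \cdot 2^{2}}{-9868} = \left(79 - 608\right) \left(- \frac{1}{9868}\right) = \left(-529\right) \left(- \frac{1}{9868}\right) = \frac{529}{9868}$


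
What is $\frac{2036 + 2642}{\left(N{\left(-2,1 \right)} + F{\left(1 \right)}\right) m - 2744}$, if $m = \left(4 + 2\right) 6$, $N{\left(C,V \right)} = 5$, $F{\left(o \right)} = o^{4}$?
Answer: $- \frac{2339}{1264} \approx -1.8505$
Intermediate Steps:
$m = 36$ ($m = 6 \cdot 6 = 36$)
$\frac{2036 + 2642}{\left(N{\left(-2,1 \right)} + F{\left(1 \right)}\right) m - 2744} = \frac{2036 + 2642}{\left(5 + 1^{4}\right) 36 - 2744} = \frac{4678}{\left(5 + 1\right) 36 - 2744} = \frac{4678}{6 \cdot 36 - 2744} = \frac{4678}{216 - 2744} = \frac{4678}{-2528} = 4678 \left(- \frac{1}{2528}\right) = - \frac{2339}{1264}$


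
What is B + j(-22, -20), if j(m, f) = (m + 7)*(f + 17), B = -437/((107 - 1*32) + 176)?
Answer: 10858/251 ≈ 43.259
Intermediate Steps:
B = -437/251 (B = -437/((107 - 32) + 176) = -437/(75 + 176) = -437/251 ≈ -1.7410)
j(m, f) = (7 + m)*(17 + f)
B + j(-22, -20) = -437/251 + (119 + 7*(-20) + 17*(-22) - 20*(-22)) = -437/251 + (119 - 140 - 374 + 440) = -437/251 + 45 = 10858/251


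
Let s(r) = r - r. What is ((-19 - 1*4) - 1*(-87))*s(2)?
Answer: 0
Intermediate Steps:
s(r) = 0
((-19 - 1*4) - 1*(-87))*s(2) = ((-19 - 1*4) - 1*(-87))*0 = ((-19 - 4) + 87)*0 = (-23 + 87)*0 = 64*0 = 0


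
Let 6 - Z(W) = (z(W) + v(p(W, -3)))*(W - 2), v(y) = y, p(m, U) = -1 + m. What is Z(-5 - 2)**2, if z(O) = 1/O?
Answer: 221841/49 ≈ 4527.4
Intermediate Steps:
Z(W) = 6 - (-2 + W)*(-1 + W + 1/W) (Z(W) = 6 - (1/W + (-1 + W))*(W - 2) = 6 - (-1 + W + 1/W)*(-2 + W) = 6 - (-2 + W)*(-1 + W + 1/W))
Z(-5 - 2)**2 = (3 - (-5 - 2)**2 + 2/(-5 - 2) + 3*(-5 - 2))**2 = (3 - 1*(-7)**2 + 2/(-7) + 3*(-7))**2 = (3 - 1*49 + 2*(-1/7) - 21)**2 = (3 - 49 - 2/7 - 21)**2 = (-471/7)**2 = 221841/49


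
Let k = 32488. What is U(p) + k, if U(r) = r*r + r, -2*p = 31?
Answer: 130851/4 ≈ 32713.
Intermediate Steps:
p = -31/2 (p = -1/2*31 = -31/2 ≈ -15.500)
U(r) = r + r**2 (U(r) = r**2 + r = r + r**2)
U(p) + k = -31*(1 - 31/2)/2 + 32488 = -31/2*(-29/2) + 32488 = 899/4 + 32488 = 130851/4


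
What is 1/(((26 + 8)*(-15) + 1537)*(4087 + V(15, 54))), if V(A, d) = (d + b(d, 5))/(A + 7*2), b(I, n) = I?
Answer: 29/121834037 ≈ 2.3803e-7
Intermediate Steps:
V(A, d) = 2*d/(14 + A) (V(A, d) = (d + d)/(A + 7*2) = (2*d)/(A + 14) = (2*d)/(14 + A) = 2*d/(14 + A))
1/(((26 + 8)*(-15) + 1537)*(4087 + V(15, 54))) = 1/(((26 + 8)*(-15) + 1537)*(4087 + 2*54/(14 + 15))) = 1/((34*(-15) + 1537)*(4087 + 2*54/29)) = 1/((-510 + 1537)*(4087 + 2*54*(1/29))) = 1/(1027*(4087 + 108/29)) = 1/(1027*(118631/29)) = 1/(121834037/29) = 29/121834037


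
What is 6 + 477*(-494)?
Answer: -235632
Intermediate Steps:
6 + 477*(-494) = 6 - 235638 = -235632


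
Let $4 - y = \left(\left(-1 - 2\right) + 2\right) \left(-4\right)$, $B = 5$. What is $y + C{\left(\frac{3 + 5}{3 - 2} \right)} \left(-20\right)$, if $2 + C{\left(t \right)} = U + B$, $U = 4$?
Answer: $-140$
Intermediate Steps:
$C{\left(t \right)} = 7$ ($C{\left(t \right)} = -2 + \left(4 + 5\right) = -2 + 9 = 7$)
$y = 0$ ($y = 4 - \left(\left(-1 - 2\right) + 2\right) \left(-4\right) = 4 - \left(-3 + 2\right) \left(-4\right) = 4 - \left(-1\right) \left(-4\right) = 4 - 4 = 0$)
$y + C{\left(\frac{3 + 5}{3 - 2} \right)} \left(-20\right) = 0 + 7 \left(-20\right) = 0 - 140 = -140$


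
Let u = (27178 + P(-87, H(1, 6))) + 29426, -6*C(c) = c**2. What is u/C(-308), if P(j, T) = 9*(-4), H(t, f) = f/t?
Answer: -21213/5929 ≈ -3.5778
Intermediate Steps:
C(c) = -c**2/6
P(j, T) = -36
u = 56568 (u = (27178 - 36) + 29426 = 27142 + 29426 = 56568)
u/C(-308) = 56568/((-1/6*(-308)**2)) = 56568/((-1/6*94864)) = 56568/(-47432/3) = 56568*(-3/47432) = -21213/5929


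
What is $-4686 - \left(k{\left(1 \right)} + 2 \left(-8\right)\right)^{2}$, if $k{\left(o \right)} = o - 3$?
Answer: $-5010$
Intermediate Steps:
$k{\left(o \right)} = -3 + o$ ($k{\left(o \right)} = o - 3 = -3 + o$)
$-4686 - \left(k{\left(1 \right)} + 2 \left(-8\right)\right)^{2} = -4686 - \left(\left(-3 + 1\right) + 2 \left(-8\right)\right)^{2} = -4686 - \left(-2 - 16\right)^{2} = -4686 - \left(-18\right)^{2} = -4686 - 324 = -5010$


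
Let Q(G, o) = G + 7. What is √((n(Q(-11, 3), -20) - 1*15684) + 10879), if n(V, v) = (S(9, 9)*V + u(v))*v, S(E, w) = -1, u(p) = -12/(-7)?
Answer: I*√241045/7 ≈ 70.138*I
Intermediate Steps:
u(p) = 12/7 (u(p) = -12*(-⅐) = 12/7)
Q(G, o) = 7 + G
n(V, v) = v*(12/7 - V) (n(V, v) = (-V + 12/7)*v = (12/7 - V)*v = v*(12/7 - V))
√((n(Q(-11, 3), -20) - 1*15684) + 10879) = √(((⅐)*(-20)*(12 - 7*(7 - 11)) - 1*15684) + 10879) = √(((⅐)*(-20)*(12 - 7*(-4)) - 15684) + 10879) = √(((⅐)*(-20)*(12 + 28) - 15684) + 10879) = √(((⅐)*(-20)*40 - 15684) + 10879) = √((-800/7 - 15684) + 10879) = √(-110588/7 + 10879) = √(-34435/7) = I*√241045/7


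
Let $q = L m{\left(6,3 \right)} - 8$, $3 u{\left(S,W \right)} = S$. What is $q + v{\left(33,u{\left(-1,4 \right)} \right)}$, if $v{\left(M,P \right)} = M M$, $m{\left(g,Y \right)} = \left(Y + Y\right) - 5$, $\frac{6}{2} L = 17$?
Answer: $\frac{3260}{3} \approx 1086.7$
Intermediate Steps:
$L = \frac{17}{3}$ ($L = \frac{1}{3} \cdot 17 = \frac{17}{3} \approx 5.6667$)
$m{\left(g,Y \right)} = -5 + 2 Y$ ($m{\left(g,Y \right)} = 2 Y - 5 = -5 + 2 Y$)
$u{\left(S,W \right)} = \frac{S}{3}$
$q = - \frac{7}{3}$ ($q = \frac{17 \left(-5 + 2 \cdot 3\right)}{3} - 8 = \frac{17 \left(-5 + 6\right)}{3} - 8 = \frac{17}{3} \cdot 1 - 8 = \frac{17}{3} - 8 = - \frac{7}{3} \approx -2.3333$)
$v{\left(M,P \right)} = M^{2}$
$q + v{\left(33,u{\left(-1,4 \right)} \right)} = - \frac{7}{3} + 33^{2} = - \frac{7}{3} + 1089 = \frac{3260}{3}$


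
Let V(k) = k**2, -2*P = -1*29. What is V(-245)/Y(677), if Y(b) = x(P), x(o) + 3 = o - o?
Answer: -60025/3 ≈ -20008.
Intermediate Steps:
P = 29/2 (P = -(-1)*29/2 = -1/2*(-29) = 29/2 ≈ 14.500)
x(o) = -3 (x(o) = -3 + (o - o) = -3 + 0 = -3)
Y(b) = -3
V(-245)/Y(677) = (-245)**2/(-3) = 60025*(-1/3) = -60025/3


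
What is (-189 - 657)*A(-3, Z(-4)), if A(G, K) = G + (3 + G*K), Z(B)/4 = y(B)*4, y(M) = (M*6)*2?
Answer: -1949184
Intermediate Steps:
y(M) = 12*M (y(M) = (6*M)*2 = 12*M)
Z(B) = 192*B (Z(B) = 4*((12*B)*4) = 4*(48*B) = 192*B)
A(G, K) = 3 + G + G*K
(-189 - 657)*A(-3, Z(-4)) = (-189 - 657)*(3 - 3 - 576*(-4)) = -846*(3 - 3 - 3*(-768)) = -846*(3 - 3 + 2304) = -846*2304 = -1949184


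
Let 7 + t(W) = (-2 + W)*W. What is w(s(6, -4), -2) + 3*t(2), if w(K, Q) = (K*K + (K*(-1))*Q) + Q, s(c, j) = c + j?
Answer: -15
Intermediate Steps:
t(W) = -7 + W*(-2 + W) (t(W) = -7 + (-2 + W)*W = -7 + W*(-2 + W))
w(K, Q) = Q + K² - K*Q (w(K, Q) = (K² + (-K)*Q) + Q = (K² - K*Q) + Q = Q + K² - K*Q)
w(s(6, -4), -2) + 3*t(2) = (-2 + (6 - 4)² - 1*(6 - 4)*(-2)) + 3*(-7 + 2² - 2*2) = (-2 + 2² - 1*2*(-2)) + 3*(-7 + 4 - 4) = (-2 + 4 + 4) + 3*(-7) = 6 - 21 = -15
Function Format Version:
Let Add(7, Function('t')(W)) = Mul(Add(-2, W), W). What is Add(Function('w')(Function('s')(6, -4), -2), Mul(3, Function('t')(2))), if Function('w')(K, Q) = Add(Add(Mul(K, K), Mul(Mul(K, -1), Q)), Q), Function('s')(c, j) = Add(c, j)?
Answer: -15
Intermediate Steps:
Function('t')(W) = Add(-7, Mul(W, Add(-2, W))) (Function('t')(W) = Add(-7, Mul(Add(-2, W), W)) = Add(-7, Mul(W, Add(-2, W))))
Function('w')(K, Q) = Add(Q, Pow(K, 2), Mul(-1, K, Q)) (Function('w')(K, Q) = Add(Add(Pow(K, 2), Mul(Mul(-1, K), Q)), Q) = Add(Add(Pow(K, 2), Mul(-1, K, Q)), Q) = Add(Q, Pow(K, 2), Mul(-1, K, Q)))
Add(Function('w')(Function('s')(6, -4), -2), Mul(3, Function('t')(2))) = Add(Add(-2, Pow(Add(6, -4), 2), Mul(-1, Add(6, -4), -2)), Mul(3, Add(-7, Pow(2, 2), Mul(-2, 2)))) = Add(Add(-2, Pow(2, 2), Mul(-1, 2, -2)), Mul(3, Add(-7, 4, -4))) = Add(Add(-2, 4, 4), Mul(3, -7)) = Add(6, -21) = -15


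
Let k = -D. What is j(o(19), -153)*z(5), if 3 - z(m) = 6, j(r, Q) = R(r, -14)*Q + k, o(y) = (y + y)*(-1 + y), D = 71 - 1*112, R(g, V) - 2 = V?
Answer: -5631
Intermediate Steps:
R(g, V) = 2 + V
D = -41 (D = 71 - 112 = -41)
k = 41 (k = -1*(-41) = 41)
o(y) = 2*y*(-1 + y) (o(y) = (2*y)*(-1 + y) = 2*y*(-1 + y))
j(r, Q) = 41 - 12*Q (j(r, Q) = (2 - 14)*Q + 41 = -12*Q + 41 = 41 - 12*Q)
z(m) = -3 (z(m) = 3 - 1*6 = 3 - 6 = -3)
j(o(19), -153)*z(5) = (41 - 12*(-153))*(-3) = (41 + 1836)*(-3) = 1877*(-3) = -5631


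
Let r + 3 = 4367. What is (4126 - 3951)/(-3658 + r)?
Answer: 175/706 ≈ 0.24788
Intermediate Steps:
r = 4364 (r = -3 + 4367 = 4364)
(4126 - 3951)/(-3658 + r) = (4126 - 3951)/(-3658 + 4364) = 175/706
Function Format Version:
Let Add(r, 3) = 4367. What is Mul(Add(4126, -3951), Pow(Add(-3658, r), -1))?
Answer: Rational(175, 706) ≈ 0.24788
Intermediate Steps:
r = 4364 (r = Add(-3, 4367) = 4364)
Mul(Add(4126, -3951), Pow(Add(-3658, r), -1)) = Mul(Add(4126, -3951), Pow(Add(-3658, 4364), -1)) = Mul(175, Pow(706, -1)) = Mul(175, Rational(1, 706)) = Rational(175, 706)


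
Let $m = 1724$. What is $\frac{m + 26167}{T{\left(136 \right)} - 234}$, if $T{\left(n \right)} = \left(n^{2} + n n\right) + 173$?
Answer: $\frac{27891}{36931} \approx 0.75522$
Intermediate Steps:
$T{\left(n \right)} = 173 + 2 n^{2}$ ($T{\left(n \right)} = \left(n^{2} + n^{2}\right) + 173 = 2 n^{2} + 173 = 173 + 2 n^{2}$)
$\frac{m + 26167}{T{\left(136 \right)} - 234} = \frac{1724 + 26167}{\left(173 + 2 \cdot 136^{2}\right) - 234} = \frac{27891}{\left(173 + 2 \cdot 18496\right) - 234} = \frac{27891}{\left(173 + 36992\right) - 234} = \frac{27891}{37165 - 234} = \frac{27891}{36931}$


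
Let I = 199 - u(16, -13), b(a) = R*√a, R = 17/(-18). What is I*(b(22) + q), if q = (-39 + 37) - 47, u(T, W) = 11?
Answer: -9212 - 1598*√22/9 ≈ -10045.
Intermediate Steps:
R = -17/18 (R = 17*(-1/18) = -17/18 ≈ -0.94444)
b(a) = -17*√a/18
I = 188 (I = 199 - 1*11 = 199 - 11 = 188)
q = -49 (q = -2 - 47 = -49)
I*(b(22) + q) = 188*(-17*√22/18 - 49) = 188*(-49 - 17*√22/18) = -9212 - 1598*√22/9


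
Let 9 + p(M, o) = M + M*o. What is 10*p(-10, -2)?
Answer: 10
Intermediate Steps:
p(M, o) = -9 + M + M*o (p(M, o) = -9 + (M + M*o) = -9 + M + M*o)
10*p(-10, -2) = 10*(-9 - 10 - 10*(-2)) = 10*(-9 - 10 + 20) = 10*1 = 10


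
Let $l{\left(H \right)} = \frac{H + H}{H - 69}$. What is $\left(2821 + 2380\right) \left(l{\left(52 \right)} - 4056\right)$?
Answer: $- \frac{359160256}{17} \approx -2.1127 \cdot 10^{7}$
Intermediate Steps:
$l{\left(H \right)} = \frac{2 H}{-69 + H}$
$\left(2821 + 2380\right) \left(l{\left(52 \right)} - 4056\right) = \left(2821 + 2380\right) \left(2 \cdot 52 \frac{1}{-69 + 52} - 4056\right) = 5201 \left(2 \cdot 52 \frac{1}{-17} - 4056\right) = 5201 \left(2 \cdot 52 \left(- \frac{1}{17}\right) - 4056\right) = 5201 \left(- \frac{104}{17} - 4056\right) = 5201 \left(- \frac{69056}{17}\right) = - \frac{359160256}{17}$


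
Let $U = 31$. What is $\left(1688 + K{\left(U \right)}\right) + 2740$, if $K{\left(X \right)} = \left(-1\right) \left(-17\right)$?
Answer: $4445$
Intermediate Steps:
$K{\left(X \right)} = 17$
$\left(1688 + K{\left(U \right)}\right) + 2740 = \left(1688 + 17\right) + 2740 = 1705 + 2740 = 4445$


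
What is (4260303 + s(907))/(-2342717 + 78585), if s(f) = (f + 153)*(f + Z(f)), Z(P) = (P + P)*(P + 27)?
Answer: -1801154283/2264132 ≈ -795.52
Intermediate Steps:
Z(P) = 2*P*(27 + P) (Z(P) = (2*P)*(27 + P) = 2*P*(27 + P))
s(f) = (153 + f)*(f + 2*f*(27 + f)) (s(f) = (f + 153)*(f + 2*f*(27 + f)) = (153 + f)*(f + 2*f*(27 + f)))
(4260303 + s(907))/(-2342717 + 78585) = (4260303 + 907*(8415 + 2*907² + 361*907))/(-2342717 + 78585) = (4260303 + 907*(8415 + 2*822649 + 327427))/(-2264132) = (4260303 + 907*(8415 + 1645298 + 327427))*(-1/2264132) = (4260303 + 907*1981140)*(-1/2264132) = (4260303 + 1796893980)*(-1/2264132) = 1801154283*(-1/2264132) = -1801154283/2264132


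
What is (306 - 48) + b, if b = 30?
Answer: 288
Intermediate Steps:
(306 - 48) + b = (306 - 48) + 30 = 258 + 30 = 288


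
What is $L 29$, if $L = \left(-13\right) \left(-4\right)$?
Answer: $1508$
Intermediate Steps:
$L = 52$
$L 29 = 52 \cdot 29 = 1508$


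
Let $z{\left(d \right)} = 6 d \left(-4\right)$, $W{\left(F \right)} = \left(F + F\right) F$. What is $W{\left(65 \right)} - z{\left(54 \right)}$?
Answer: $9746$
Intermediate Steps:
$W{\left(F \right)} = 2 F^{2}$ ($W{\left(F \right)} = 2 F F = 2 F^{2}$)
$z{\left(d \right)} = - 24 d$
$W{\left(65 \right)} - z{\left(54 \right)} = 2 \cdot 65^{2} - \left(-24\right) 54 = 2 \cdot 4225 - -1296 = 8450 + 1296 = 9746$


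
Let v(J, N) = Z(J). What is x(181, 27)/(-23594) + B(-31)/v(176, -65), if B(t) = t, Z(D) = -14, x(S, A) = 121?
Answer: 182430/82579 ≈ 2.2092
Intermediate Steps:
v(J, N) = -14
x(181, 27)/(-23594) + B(-31)/v(176, -65) = 121/(-23594) - 31/(-14) = 121*(-1/23594) - 31*(-1/14) = -121/23594 + 31/14 = 182430/82579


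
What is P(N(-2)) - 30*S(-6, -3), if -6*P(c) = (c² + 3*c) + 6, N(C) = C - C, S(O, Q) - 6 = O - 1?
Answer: 29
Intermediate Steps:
S(O, Q) = 5 + O (S(O, Q) = 6 + (O - 1) = 6 + (-1 + O) = 5 + O)
N(C) = 0
P(c) = -1 - c/2 - c²/6 (P(c) = -((c² + 3*c) + 6)/6 = -(6 + c² + 3*c)/6 = -1 - c/2 - c²/6)
P(N(-2)) - 30*S(-6, -3) = (-1 - ½*0 - ⅙*0²) - 30*(5 - 6) = (-1 + 0 - ⅙*0) - 30*(-1) = (-1 + 0 + 0) + 30 = -1 + 30 = 29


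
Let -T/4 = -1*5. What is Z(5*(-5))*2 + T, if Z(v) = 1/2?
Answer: 21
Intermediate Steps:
T = 20 (T = -(-4)*5 = -4*(-5) = 20)
Z(v) = 1/2
Z(5*(-5))*2 + T = (1/2)*2 + 20 = 1 + 20 = 21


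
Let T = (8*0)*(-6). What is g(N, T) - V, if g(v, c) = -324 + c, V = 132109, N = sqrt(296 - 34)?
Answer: -132433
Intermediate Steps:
N = sqrt(262) ≈ 16.186
T = 0 (T = 0*(-6) = 0)
g(N, T) - V = (-324 + 0) - 1*132109 = -324 - 132109 = -132433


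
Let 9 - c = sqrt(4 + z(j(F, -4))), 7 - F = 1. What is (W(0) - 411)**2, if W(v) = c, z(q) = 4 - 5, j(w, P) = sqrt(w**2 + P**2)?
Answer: (402 + sqrt(3))**2 ≈ 1.6300e+5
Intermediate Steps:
F = 6 (F = 7 - 1*1 = 7 - 1 = 6)
j(w, P) = sqrt(P**2 + w**2)
z(q) = -1
c = 9 - sqrt(3) (c = 9 - sqrt(4 - 1) = 9 - sqrt(3) ≈ 7.2680)
W(v) = 9 - sqrt(3)
(W(0) - 411)**2 = ((9 - sqrt(3)) - 411)**2 = (-402 - sqrt(3))**2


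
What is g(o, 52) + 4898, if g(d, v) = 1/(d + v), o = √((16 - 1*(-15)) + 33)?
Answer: 293881/60 ≈ 4898.0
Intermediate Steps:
o = 8 (o = √((16 + 15) + 33) = √(31 + 33) = √64 = 8)
g(o, 52) + 4898 = 1/(8 + 52) + 4898 = 1/60 + 4898 = 293881/60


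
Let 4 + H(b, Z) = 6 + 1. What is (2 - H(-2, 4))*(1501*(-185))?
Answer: 277685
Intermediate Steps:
H(b, Z) = 3 (H(b, Z) = -4 + (6 + 1) = -4 + 7 = 3)
(2 - H(-2, 4))*(1501*(-185)) = (2 - 1*3)*(1501*(-185)) = (2 - 3)*(-277685) = -1*(-277685) = 277685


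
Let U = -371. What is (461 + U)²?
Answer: 8100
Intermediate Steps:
(461 + U)² = (461 - 371)² = 90² = 8100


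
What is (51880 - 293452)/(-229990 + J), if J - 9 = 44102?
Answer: 241572/185879 ≈ 1.2996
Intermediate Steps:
J = 44111 (J = 9 + 44102 = 44111)
(51880 - 293452)/(-229990 + J) = (51880 - 293452)/(-229990 + 44111) = -241572/(-185879) = -241572*(-1/185879) = 241572/185879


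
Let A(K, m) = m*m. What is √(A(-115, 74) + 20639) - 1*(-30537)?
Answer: 30537 + √26115 ≈ 30699.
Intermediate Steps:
A(K, m) = m²
√(A(-115, 74) + 20639) - 1*(-30537) = √(74² + 20639) - 1*(-30537) = √(5476 + 20639) + 30537 = √26115 + 30537 = 30537 + √26115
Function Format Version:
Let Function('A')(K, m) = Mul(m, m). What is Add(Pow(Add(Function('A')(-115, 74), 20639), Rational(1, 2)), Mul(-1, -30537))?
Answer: Add(30537, Pow(26115, Rational(1, 2))) ≈ 30699.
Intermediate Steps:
Function('A')(K, m) = Pow(m, 2)
Add(Pow(Add(Function('A')(-115, 74), 20639), Rational(1, 2)), Mul(-1, -30537)) = Add(Pow(Add(Pow(74, 2), 20639), Rational(1, 2)), Mul(-1, -30537)) = Add(Pow(Add(5476, 20639), Rational(1, 2)), 30537) = Add(Pow(26115, Rational(1, 2)), 30537) = Add(30537, Pow(26115, Rational(1, 2)))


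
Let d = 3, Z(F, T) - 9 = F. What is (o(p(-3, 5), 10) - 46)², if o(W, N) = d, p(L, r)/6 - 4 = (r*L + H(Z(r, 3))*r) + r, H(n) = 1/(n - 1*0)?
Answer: 1849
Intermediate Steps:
Z(F, T) = 9 + F
H(n) = 1/n (H(n) = 1/(n + 0) = 1/n)
p(L, r) = 24 + 6*r + 6*L*r + 6*r/(9 + r) (p(L, r) = 24 + 6*((r*L + r/(9 + r)) + r) = 24 + 6*((L*r + r/(9 + r)) + r) = 24 + 6*(r + L*r + r/(9 + r)) = 24 + (6*r + 6*L*r + 6*r/(9 + r)) = 24 + 6*r + 6*L*r + 6*r/(9 + r))
o(W, N) = 3
(o(p(-3, 5), 10) - 46)² = (3 - 46)² = (-43)² = 1849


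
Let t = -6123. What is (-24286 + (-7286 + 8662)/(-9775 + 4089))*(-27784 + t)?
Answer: 2341135465902/2843 ≈ 8.2347e+8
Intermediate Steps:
(-24286 + (-7286 + 8662)/(-9775 + 4089))*(-27784 + t) = (-24286 + (-7286 + 8662)/(-9775 + 4089))*(-27784 - 6123) = (-24286 + 1376/(-5686))*(-33907) = (-24286 + 1376*(-1/5686))*(-33907) = (-24286 - 688/2843)*(-33907) = -69045786/2843*(-33907) = 2341135465902/2843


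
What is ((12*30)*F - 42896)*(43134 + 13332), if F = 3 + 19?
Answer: -1974954816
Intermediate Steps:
F = 22
((12*30)*F - 42896)*(43134 + 13332) = ((12*30)*22 - 42896)*(43134 + 13332) = (360*22 - 42896)*56466 = (7920 - 42896)*56466 = -34976*56466 = -1974954816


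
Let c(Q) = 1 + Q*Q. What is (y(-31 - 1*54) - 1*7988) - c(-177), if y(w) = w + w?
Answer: -39488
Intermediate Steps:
y(w) = 2*w
c(Q) = 1 + Q**2
(y(-31 - 1*54) - 1*7988) - c(-177) = (2*(-31 - 1*54) - 1*7988) - (1 + (-177)**2) = (2*(-31 - 54) - 7988) - (1 + 31329) = (2*(-85) - 7988) - 1*31330 = (-170 - 7988) - 31330 = -8158 - 31330 = -39488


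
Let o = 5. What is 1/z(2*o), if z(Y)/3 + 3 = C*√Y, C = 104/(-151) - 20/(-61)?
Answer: -84842521/653092929 + 10205788*√10/653092929 ≈ -0.080492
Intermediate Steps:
C = -3324/9211 (C = 104*(-1/151) - 20*(-1/61) = -104/151 + 20/61 = -3324/9211 ≈ -0.36087)
z(Y) = -9 - 9972*√Y/9211 (z(Y) = -9 + 3*(-3324*√Y/9211) = -9 - 9972*√Y/9211)
1/z(2*o) = 1/(-9 - 9972*√10/9211)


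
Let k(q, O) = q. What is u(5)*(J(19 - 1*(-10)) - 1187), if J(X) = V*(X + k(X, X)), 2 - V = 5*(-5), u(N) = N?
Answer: 1895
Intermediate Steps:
V = 27 (V = 2 - 5*(-5) = 2 - 1*(-25) = 2 + 25 = 27)
J(X) = 54*X (J(X) = 27*(X + X) = 27*(2*X) = 54*X)
u(5)*(J(19 - 1*(-10)) - 1187) = 5*(54*(19 - 1*(-10)) - 1187) = 5*(54*(19 + 10) - 1187) = 5*(54*29 - 1187) = 5*(1566 - 1187) = 5*379 = 1895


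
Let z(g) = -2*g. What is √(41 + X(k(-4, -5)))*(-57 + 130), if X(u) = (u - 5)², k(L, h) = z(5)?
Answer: 73*√266 ≈ 1190.6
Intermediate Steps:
k(L, h) = -10 (k(L, h) = -2*5 = -10)
X(u) = (-5 + u)²
√(41 + X(k(-4, -5)))*(-57 + 130) = √(41 + (-5 - 10)²)*(-57 + 130) = √(41 + (-15)²)*73 = √(41 + 225)*73 = √266*73 = 73*√266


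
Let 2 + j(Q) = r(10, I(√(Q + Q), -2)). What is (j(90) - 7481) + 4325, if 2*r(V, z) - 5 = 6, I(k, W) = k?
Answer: -6305/2 ≈ -3152.5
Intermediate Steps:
r(V, z) = 11/2 (r(V, z) = 5/2 + (½)*6 = 5/2 + 3 = 11/2)
j(Q) = 7/2 (j(Q) = -2 + 11/2 = 7/2)
(j(90) - 7481) + 4325 = (7/2 - 7481) + 4325 = -14955/2 + 4325 = -6305/2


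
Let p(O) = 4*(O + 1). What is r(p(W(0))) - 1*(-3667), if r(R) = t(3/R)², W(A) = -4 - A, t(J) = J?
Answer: 58673/16 ≈ 3667.1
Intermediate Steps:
p(O) = 4 + 4*O (p(O) = 4*(1 + O) = 4 + 4*O)
r(R) = 9/R² (r(R) = (3/R)² = 9/R²)
r(p(W(0))) - 1*(-3667) = 9/(4 + 4*(-4 - 1*0))² - 1*(-3667) = 9/(4 + 4*(-4 + 0))² + 3667 = 9/(4 + 4*(-4))² + 3667 = 9/(4 - 16)² + 3667 = 9/(-12)² + 3667 = 9*(1/144) + 3667 = 1/16 + 3667 = 58673/16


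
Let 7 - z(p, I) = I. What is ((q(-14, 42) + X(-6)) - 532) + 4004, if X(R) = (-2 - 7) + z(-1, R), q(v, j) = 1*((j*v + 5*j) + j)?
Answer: 3140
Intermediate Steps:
z(p, I) = 7 - I
q(v, j) = 6*j + j*v (q(v, j) = 1*((5*j + j*v) + j) = 1*(6*j + j*v) = 6*j + j*v)
X(R) = -2 - R (X(R) = (-2 - 7) + (7 - R) = -9 + (7 - R) = -2 - R)
((q(-14, 42) + X(-6)) - 532) + 4004 = ((42*(6 - 14) + (-2 - 1*(-6))) - 532) + 4004 = ((42*(-8) + (-2 + 6)) - 532) + 4004 = ((-336 + 4) - 532) + 4004 = (-332 - 532) + 4004 = -864 + 4004 = 3140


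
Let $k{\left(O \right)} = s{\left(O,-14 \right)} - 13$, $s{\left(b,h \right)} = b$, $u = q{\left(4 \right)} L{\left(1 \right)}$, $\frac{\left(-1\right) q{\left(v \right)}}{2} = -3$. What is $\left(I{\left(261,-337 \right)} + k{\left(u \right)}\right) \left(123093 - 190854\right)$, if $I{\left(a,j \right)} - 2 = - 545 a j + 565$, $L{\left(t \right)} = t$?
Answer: $-3248267527125$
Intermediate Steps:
$q{\left(v \right)} = 6$ ($q{\left(v \right)} = \left(-2\right) \left(-3\right) = 6$)
$I{\left(a,j \right)} = 567 - 545 a j$ ($I{\left(a,j \right)} = 2 + \left(- 545 a j + 565\right) = 2 - \left(-565 + 545 a j\right) = 567 - 545 a j$)
$u = 6$ ($u = 6 \cdot 1 = 6$)
$k{\left(O \right)} = -13 + O$ ($k{\left(O \right)} = O - 13 = -13 + O$)
$\left(I{\left(261,-337 \right)} + k{\left(u \right)}\right) \left(123093 - 190854\right) = \left(\left(567 - 142245 \left(-337\right)\right) + \left(-13 + 6\right)\right) \left(123093 - 190854\right) = \left(\left(567 + 47936565\right) - 7\right) \left(-67761\right) = \left(47937132 - 7\right) \left(-67761\right) = 47937125 \left(-67761\right) = -3248267527125$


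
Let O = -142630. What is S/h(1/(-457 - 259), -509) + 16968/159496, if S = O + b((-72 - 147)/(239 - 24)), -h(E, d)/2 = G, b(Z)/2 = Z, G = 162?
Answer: 152883389479/347202855 ≈ 440.33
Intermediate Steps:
b(Z) = 2*Z
h(E, d) = -324 (h(E, d) = -2*162 = -324)
S = -30665888/215 (S = -142630 + 2*((-72 - 147)/(239 - 24)) = -142630 + 2*(-219/215) = -142630 - 438/215 = -30665888/215 ≈ -1.4263e+5)
S/h(1/(-457 - 259), -509) + 16968/159496 = -30665888/215/(-324) + 16968/159496 = -30665888/215*(-1/324) + 16968*(1/159496) = 7666472/17415 + 2121/19937 = 152883389479/347202855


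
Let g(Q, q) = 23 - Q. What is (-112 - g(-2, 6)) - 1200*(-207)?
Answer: 248263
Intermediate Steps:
(-112 - g(-2, 6)) - 1200*(-207) = (-112 - (23 - 1*(-2))) - 1200*(-207) = (-112 - (23 + 2)) + 248400 = (-112 - 1*25) + 248400 = (-112 - 25) + 248400 = -137 + 248400 = 248263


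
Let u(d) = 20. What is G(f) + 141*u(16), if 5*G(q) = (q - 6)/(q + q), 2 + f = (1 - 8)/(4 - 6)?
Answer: 28197/10 ≈ 2819.7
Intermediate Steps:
f = 3/2 (f = -2 + (1 - 8)/(4 - 6) = -2 - 7/(-2) = -2 - 7*(-½) = -2 + 7/2 = 3/2 ≈ 1.5000)
G(q) = (-6 + q)/(10*q) (G(q) = ((q - 6)/(q + q))/5 = ((-6 + q)/((2*q)))/5 = ((-6 + q)*(1/(2*q)))/5 = ((-6 + q)/(2*q))/5 = (-6 + q)/(10*q))
G(f) + 141*u(16) = (-6 + 3/2)/(10*(3/2)) + 141*20 = (⅒)*(⅔)*(-9/2) + 2820 = -3/10 + 2820 = 28197/10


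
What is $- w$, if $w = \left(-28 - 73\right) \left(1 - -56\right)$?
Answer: $5757$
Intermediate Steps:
$w = -5757$ ($w = - 101 \left(1 + 56\right) = \left(-101\right) 57 = -5757$)
$- w = \left(-1\right) \left(-5757\right) = 5757$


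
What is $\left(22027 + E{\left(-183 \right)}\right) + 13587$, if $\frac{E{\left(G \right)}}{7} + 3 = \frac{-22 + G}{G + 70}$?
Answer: $\frac{4023444}{113} \approx 35606.0$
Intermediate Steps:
$E{\left(G \right)} = -21 + \frac{7 \left(-22 + G\right)}{70 + G}$ ($E{\left(G \right)} = -21 + 7 \frac{-22 + G}{G + 70} = -21 + 7 \frac{-22 + G}{70 + G} = -21 + \frac{7 \left(-22 + G\right)}{70 + G}$)
$\left(22027 + E{\left(-183 \right)}\right) + 13587 = \left(22027 + \frac{14 \left(-116 - -183\right)}{70 - 183}\right) + 13587 = \left(22027 + \frac{14 \left(-116 + 183\right)}{-113}\right) + 13587 = \left(22027 + 14 \left(- \frac{1}{113}\right) 67\right) + 13587 = \left(22027 - \frac{938}{113}\right) + 13587 = \frac{2488113}{113} + 13587 = \frac{4023444}{113}$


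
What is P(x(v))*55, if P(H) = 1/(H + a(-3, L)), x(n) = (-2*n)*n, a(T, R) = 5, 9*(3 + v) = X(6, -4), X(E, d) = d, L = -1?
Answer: -4455/1517 ≈ -2.9367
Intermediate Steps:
v = -31/9 (v = -3 + (1/9)*(-4) = -3 - 4/9 = -31/9 ≈ -3.4444)
x(n) = -2*n**2
P(H) = 1/(5 + H) (P(H) = 1/(H + 5) = 1/(5 + H))
P(x(v))*55 = 55/(5 - 2*(-31/9)**2) = 55/(5 - 2*961/81) = 55/(5 - 1922/81) = 55/(-1517/81) = -81/1517*55 = -4455/1517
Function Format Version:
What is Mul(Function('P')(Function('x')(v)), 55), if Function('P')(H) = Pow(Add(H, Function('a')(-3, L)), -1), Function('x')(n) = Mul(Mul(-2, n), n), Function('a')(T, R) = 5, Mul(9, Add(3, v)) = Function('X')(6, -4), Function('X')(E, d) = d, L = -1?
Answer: Rational(-4455, 1517) ≈ -2.9367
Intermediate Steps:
v = Rational(-31, 9) (v = Add(-3, Mul(Rational(1, 9), -4)) = Add(-3, Rational(-4, 9)) = Rational(-31, 9) ≈ -3.4444)
Function('x')(n) = Mul(-2, Pow(n, 2))
Function('P')(H) = Pow(Add(5, H), -1) (Function('P')(H) = Pow(Add(H, 5), -1) = Pow(Add(5, H), -1))
Mul(Function('P')(Function('x')(v)), 55) = Mul(Pow(Add(5, Mul(-2, Pow(Rational(-31, 9), 2))), -1), 55) = Mul(Pow(Add(5, Mul(-2, Rational(961, 81))), -1), 55) = Mul(Pow(Add(5, Rational(-1922, 81)), -1), 55) = Mul(Pow(Rational(-1517, 81), -1), 55) = Mul(Rational(-81, 1517), 55) = Rational(-4455, 1517)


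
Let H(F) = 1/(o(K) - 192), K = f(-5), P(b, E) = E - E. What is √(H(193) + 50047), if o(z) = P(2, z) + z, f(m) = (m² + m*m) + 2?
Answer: √245230265/70 ≈ 223.71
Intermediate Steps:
f(m) = 2 + 2*m² (f(m) = (m² + m²) + 2 = 2*m² + 2 = 2 + 2*m²)
P(b, E) = 0
K = 52 (K = 2 + 2*(-5)² = 2 + 2*25 = 2 + 50 = 52)
o(z) = z (o(z) = 0 + z = z)
H(F) = -1/140 (H(F) = 1/(52 - 192) = 1/(-140) = -1/140)
√(H(193) + 50047) = √(-1/140 + 50047) = √(7006579/140) = √245230265/70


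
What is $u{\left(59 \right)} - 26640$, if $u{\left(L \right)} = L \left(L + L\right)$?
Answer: $-19678$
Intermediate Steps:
$u{\left(L \right)} = 2 L^{2}$ ($u{\left(L \right)} = L 2 L = 2 L^{2}$)
$u{\left(59 \right)} - 26640 = 2 \cdot 59^{2} - 26640 = 2 \cdot 3481 - 26640 = 6962 - 26640 = -19678$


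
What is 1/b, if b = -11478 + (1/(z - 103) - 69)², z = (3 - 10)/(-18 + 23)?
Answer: -272484/1829914823 ≈ -0.00014891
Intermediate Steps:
z = -7/5 ≈ -1.4000
b = -1829914823/272484 (b = -11478 + (1/(-7/5 - 103) - 69)² = -11478 + (1/(-522/5) - 69)² = -11478 + (-5/522 - 69)² = -11478 + (-36023/522)² = -11478 + 1297656529/272484 = -1829914823/272484 ≈ -6715.7)
1/b = 1/(-1829914823/272484) = -272484/1829914823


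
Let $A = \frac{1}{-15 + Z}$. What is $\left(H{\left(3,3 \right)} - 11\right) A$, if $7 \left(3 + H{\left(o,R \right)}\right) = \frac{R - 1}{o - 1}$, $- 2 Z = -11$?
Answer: $\frac{194}{133} \approx 1.4586$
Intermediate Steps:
$Z = \frac{11}{2}$ ($Z = \left(- \frac{1}{2}\right) \left(-11\right) = \frac{11}{2} \approx 5.5$)
$A = - \frac{2}{19}$ ($A = \frac{1}{-15 + \frac{11}{2}} = \frac{1}{- \frac{19}{2}} = - \frac{2}{19} \approx -0.10526$)
$H{\left(o,R \right)} = -3 + \frac{-1 + R}{7 \left(-1 + o\right)}$ ($H{\left(o,R \right)} = -3 + \frac{\left(R - 1\right) \frac{1}{o - 1}}{7} = -3 + \frac{\left(-1 + R\right) \frac{1}{-1 + o}}{7} = -3 + \frac{\frac{1}{-1 + o} \left(-1 + R\right)}{7} = -3 + \frac{-1 + R}{7 \left(-1 + o\right)}$)
$\left(H{\left(3,3 \right)} - 11\right) A = \left(\frac{20 + 3 - 63}{7 \left(-1 + 3\right)} - 11\right) \left(- \frac{2}{19}\right) = \left(\frac{20 + 3 - 63}{7 \cdot 2} - 11\right) \left(- \frac{2}{19}\right) = \left(\frac{1}{7} \cdot \frac{1}{2} \left(-40\right) - 11\right) \left(- \frac{2}{19}\right) = \left(- \frac{20}{7} - 11\right) \left(- \frac{2}{19}\right) = \left(- \frac{97}{7}\right) \left(- \frac{2}{19}\right) = \frac{194}{133}$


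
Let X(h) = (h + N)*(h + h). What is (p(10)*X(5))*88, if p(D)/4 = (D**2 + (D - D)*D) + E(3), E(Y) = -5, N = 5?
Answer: 3344000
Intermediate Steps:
X(h) = 2*h*(5 + h) (X(h) = (h + 5)*(h + h) = (5 + h)*(2*h) = 2*h*(5 + h))
p(D) = -20 + 4*D**2 (p(D) = 4*((D**2 + (D - D)*D) - 5) = 4*((D**2 + 0*D) - 5) = 4*((D**2 + 0) - 5) = 4*(D**2 - 5) = 4*(-5 + D**2) = -20 + 4*D**2)
(p(10)*X(5))*88 = ((-20 + 4*10**2)*(2*5*(5 + 5)))*88 = ((-20 + 4*100)*(2*5*10))*88 = ((-20 + 400)*100)*88 = (380*100)*88 = 38000*88 = 3344000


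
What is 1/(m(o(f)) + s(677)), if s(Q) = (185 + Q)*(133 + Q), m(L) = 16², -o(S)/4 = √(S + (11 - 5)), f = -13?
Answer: 1/698476 ≈ 1.4317e-6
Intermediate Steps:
o(S) = -4*√(6 + S) (o(S) = -4*√(S + (11 - 5)) = -4*√(S + 6) = -4*√(6 + S))
m(L) = 256
s(Q) = (133 + Q)*(185 + Q)
1/(m(o(f)) + s(677)) = 1/(256 + (24605 + 677² + 318*677)) = 1/(256 + (24605 + 458329 + 215286)) = 1/(256 + 698220) = 1/698476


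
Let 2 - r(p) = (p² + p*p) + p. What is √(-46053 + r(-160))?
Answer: I*√97091 ≈ 311.59*I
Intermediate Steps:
r(p) = 2 - p - 2*p² (r(p) = 2 - ((p² + p*p) + p) = 2 - ((p² + p²) + p) = 2 - (2*p² + p) = 2 - (p + 2*p²) = 2 + (-p - 2*p²) = 2 - p - 2*p²)
√(-46053 + r(-160)) = √(-46053 + (2 - 1*(-160) - 2*(-160)²)) = √(-46053 + (2 + 160 - 2*25600)) = √(-46053 + (2 + 160 - 51200)) = √(-46053 - 51038) = √(-97091) = I*√97091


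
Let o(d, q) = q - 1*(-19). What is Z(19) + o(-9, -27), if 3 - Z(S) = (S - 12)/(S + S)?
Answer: -197/38 ≈ -5.1842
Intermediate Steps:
o(d, q) = 19 + q (o(d, q) = q + 19 = 19 + q)
Z(S) = 3 - (-12 + S)/(2*S) (Z(S) = 3 - (S - 12)/(S + S) = 3 - (-12 + S)/(2*S))
Z(19) + o(-9, -27) = (5/2 + 6/19) + (19 - 27) = (5/2 + 6*(1/19)) - 8 = (5/2 + 6/19) - 8 = 107/38 - 8 = -197/38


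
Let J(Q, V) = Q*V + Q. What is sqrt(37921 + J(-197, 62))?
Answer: sqrt(25510) ≈ 159.72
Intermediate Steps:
J(Q, V) = Q + Q*V
sqrt(37921 + J(-197, 62)) = sqrt(37921 - 197*(1 + 62)) = sqrt(37921 - 197*63) = sqrt(37921 - 12411) = sqrt(25510)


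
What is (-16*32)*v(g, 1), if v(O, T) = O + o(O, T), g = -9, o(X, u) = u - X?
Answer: -512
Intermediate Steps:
v(O, T) = T (v(O, T) = O + (T - O) = T)
(-16*32)*v(g, 1) = -16*32*1 = -512*1 = -512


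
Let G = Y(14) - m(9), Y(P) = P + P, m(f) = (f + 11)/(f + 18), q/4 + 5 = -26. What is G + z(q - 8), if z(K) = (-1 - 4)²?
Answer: 1411/27 ≈ 52.259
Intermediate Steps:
q = -124 (q = -20 + 4*(-26) = -20 - 104 = -124)
m(f) = (11 + f)/(18 + f)
Y(P) = 2*P
z(K) = 25 (z(K) = (-5)² = 25)
G = 736/27 (G = 2*14 - (11 + 9)/(18 + 9) = 28 - 20/27 = 736/27 ≈ 27.259)
G + z(q - 8) = 736/27 + 25 = 1411/27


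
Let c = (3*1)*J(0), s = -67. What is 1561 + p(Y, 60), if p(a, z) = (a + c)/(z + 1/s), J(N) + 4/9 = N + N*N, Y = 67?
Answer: 18834176/12057 ≈ 1562.1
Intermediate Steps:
J(N) = -4/9 + N + N**2 (J(N) = -4/9 + (N + N*N) = -4/9 + (N + N**2) = -4/9 + N + N**2)
c = -4/3 (c = (3*1)*(-4/9 + 0 + 0**2) = 3*(-4/9 + 0 + 0) = 3*(-4/9) = -4/3 ≈ -1.3333)
p(a, z) = (-4/3 + a)/(-1/67 + z) (p(a, z) = (a - 4/3)/(z + 1/(-67)) = (-4/3 + a)/(z - 1/67) = (-4/3 + a)/(-1/67 + z))
1561 + p(Y, 60) = 1561 + 67*(-4 + 3*67)/(3*(-1 + 67*60)) = 1561 + 67*(-4 + 201)/(3*(-1 + 4020)) = 1561 + (67/3)*197/4019 = 1561 + (67/3)*(1/4019)*197 = 1561 + 13199/12057 = 18834176/12057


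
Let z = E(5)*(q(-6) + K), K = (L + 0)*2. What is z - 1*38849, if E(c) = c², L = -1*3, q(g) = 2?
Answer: -38949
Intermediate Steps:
L = -3
K = -6 (K = (-3 + 0)*2 = -3*2 = -6)
z = -100 (z = 5²*(2 - 6) = 25*(-4) = -100)
z - 1*38849 = -100 - 1*38849 = -100 - 38849 = -38949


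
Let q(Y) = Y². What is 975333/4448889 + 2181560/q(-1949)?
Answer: 4470139731991/5633184734763 ≈ 0.79354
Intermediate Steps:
975333/4448889 + 2181560/q(-1949) = 975333/4448889 + 2181560/((-1949)²) = 975333*(1/4448889) + 2181560/3798601 = 325111/1482963 + 2181560*(1/3798601) = 325111/1482963 + 2181560/3798601 = 4470139731991/5633184734763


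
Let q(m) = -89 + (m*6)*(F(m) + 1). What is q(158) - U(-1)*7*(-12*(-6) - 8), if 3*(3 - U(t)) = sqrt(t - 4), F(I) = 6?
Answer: 5203 + 448*I*sqrt(5)/3 ≈ 5203.0 + 333.92*I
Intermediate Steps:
U(t) = 3 - sqrt(-4 + t)/3 (U(t) = 3 - sqrt(t - 4)/3 = 3 - sqrt(-4 + t)/3)
q(m) = -89 + 42*m (q(m) = -89 + (m*6)*(6 + 1) = -89 + (6*m)*7 = -89 + 42*m)
q(158) - U(-1)*7*(-12*(-6) - 8) = (-89 + 42*158) - (3 - sqrt(-4 - 1)/3)*7*(-12*(-6) - 8) = (-89 + 6636) - (3 - I*sqrt(5)/3)*7*(72 - 8) = 6547 - (3 - I*sqrt(5)/3)*7*64 = 6547 - (21 - 7*I*sqrt(5)/3)*64 = 6547 - (1344 - 448*I*sqrt(5)/3) = 6547 + (-1344 + 448*I*sqrt(5)/3) = 5203 + 448*I*sqrt(5)/3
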